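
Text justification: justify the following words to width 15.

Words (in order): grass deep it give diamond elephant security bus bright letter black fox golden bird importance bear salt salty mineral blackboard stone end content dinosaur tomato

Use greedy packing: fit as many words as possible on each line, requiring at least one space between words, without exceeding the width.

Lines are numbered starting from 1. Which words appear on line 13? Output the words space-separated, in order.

Answer: content

Derivation:
Line 1: ['grass', 'deep', 'it'] (min_width=13, slack=2)
Line 2: ['give', 'diamond'] (min_width=12, slack=3)
Line 3: ['elephant'] (min_width=8, slack=7)
Line 4: ['security', 'bus'] (min_width=12, slack=3)
Line 5: ['bright', 'letter'] (min_width=13, slack=2)
Line 6: ['black', 'fox'] (min_width=9, slack=6)
Line 7: ['golden', 'bird'] (min_width=11, slack=4)
Line 8: ['importance', 'bear'] (min_width=15, slack=0)
Line 9: ['salt', 'salty'] (min_width=10, slack=5)
Line 10: ['mineral'] (min_width=7, slack=8)
Line 11: ['blackboard'] (min_width=10, slack=5)
Line 12: ['stone', 'end'] (min_width=9, slack=6)
Line 13: ['content'] (min_width=7, slack=8)
Line 14: ['dinosaur', 'tomato'] (min_width=15, slack=0)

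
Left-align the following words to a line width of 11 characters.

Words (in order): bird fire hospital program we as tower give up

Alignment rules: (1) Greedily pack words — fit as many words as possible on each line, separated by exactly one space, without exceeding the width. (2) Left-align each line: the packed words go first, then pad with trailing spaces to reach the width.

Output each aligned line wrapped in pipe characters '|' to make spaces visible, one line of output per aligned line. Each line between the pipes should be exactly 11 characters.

Line 1: ['bird', 'fire'] (min_width=9, slack=2)
Line 2: ['hospital'] (min_width=8, slack=3)
Line 3: ['program', 'we'] (min_width=10, slack=1)
Line 4: ['as', 'tower'] (min_width=8, slack=3)
Line 5: ['give', 'up'] (min_width=7, slack=4)

Answer: |bird fire  |
|hospital   |
|program we |
|as tower   |
|give up    |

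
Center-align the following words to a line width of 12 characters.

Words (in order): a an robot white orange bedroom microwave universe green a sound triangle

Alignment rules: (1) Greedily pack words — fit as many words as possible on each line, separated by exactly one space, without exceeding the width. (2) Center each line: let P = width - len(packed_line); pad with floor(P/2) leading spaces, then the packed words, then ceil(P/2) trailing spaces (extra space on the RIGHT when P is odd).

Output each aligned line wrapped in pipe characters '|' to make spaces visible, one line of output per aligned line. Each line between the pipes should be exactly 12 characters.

Line 1: ['a', 'an', 'robot'] (min_width=10, slack=2)
Line 2: ['white', 'orange'] (min_width=12, slack=0)
Line 3: ['bedroom'] (min_width=7, slack=5)
Line 4: ['microwave'] (min_width=9, slack=3)
Line 5: ['universe'] (min_width=8, slack=4)
Line 6: ['green', 'a'] (min_width=7, slack=5)
Line 7: ['sound'] (min_width=5, slack=7)
Line 8: ['triangle'] (min_width=8, slack=4)

Answer: | a an robot |
|white orange|
|  bedroom   |
| microwave  |
|  universe  |
|  green a   |
|   sound    |
|  triangle  |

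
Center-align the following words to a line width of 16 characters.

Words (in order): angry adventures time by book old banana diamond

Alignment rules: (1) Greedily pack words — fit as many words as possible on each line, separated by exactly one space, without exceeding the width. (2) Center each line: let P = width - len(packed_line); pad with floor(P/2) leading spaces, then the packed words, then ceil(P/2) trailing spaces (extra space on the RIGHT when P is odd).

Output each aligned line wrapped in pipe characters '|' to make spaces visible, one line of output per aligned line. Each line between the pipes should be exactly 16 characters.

Answer: |angry adventures|
|time by book old|
| banana diamond |

Derivation:
Line 1: ['angry', 'adventures'] (min_width=16, slack=0)
Line 2: ['time', 'by', 'book', 'old'] (min_width=16, slack=0)
Line 3: ['banana', 'diamond'] (min_width=14, slack=2)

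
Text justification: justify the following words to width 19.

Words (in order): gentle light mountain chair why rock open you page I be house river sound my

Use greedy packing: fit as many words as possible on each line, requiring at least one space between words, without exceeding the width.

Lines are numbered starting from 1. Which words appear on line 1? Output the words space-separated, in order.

Line 1: ['gentle', 'light'] (min_width=12, slack=7)
Line 2: ['mountain', 'chair', 'why'] (min_width=18, slack=1)
Line 3: ['rock', 'open', 'you', 'page'] (min_width=18, slack=1)
Line 4: ['I', 'be', 'house', 'river'] (min_width=16, slack=3)
Line 5: ['sound', 'my'] (min_width=8, slack=11)

Answer: gentle light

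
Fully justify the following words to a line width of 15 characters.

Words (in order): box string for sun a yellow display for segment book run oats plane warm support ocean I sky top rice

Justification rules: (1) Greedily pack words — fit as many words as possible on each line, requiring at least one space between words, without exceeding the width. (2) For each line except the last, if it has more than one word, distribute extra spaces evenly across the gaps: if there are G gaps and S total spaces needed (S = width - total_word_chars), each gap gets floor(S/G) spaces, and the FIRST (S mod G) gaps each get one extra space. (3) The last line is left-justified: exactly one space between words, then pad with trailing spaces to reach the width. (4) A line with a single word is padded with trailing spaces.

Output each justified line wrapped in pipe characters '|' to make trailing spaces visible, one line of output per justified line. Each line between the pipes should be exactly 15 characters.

Line 1: ['box', 'string', 'for'] (min_width=14, slack=1)
Line 2: ['sun', 'a', 'yellow'] (min_width=12, slack=3)
Line 3: ['display', 'for'] (min_width=11, slack=4)
Line 4: ['segment', 'book'] (min_width=12, slack=3)
Line 5: ['run', 'oats', 'plane'] (min_width=14, slack=1)
Line 6: ['warm', 'support'] (min_width=12, slack=3)
Line 7: ['ocean', 'I', 'sky', 'top'] (min_width=15, slack=0)
Line 8: ['rice'] (min_width=4, slack=11)

Answer: |box  string for|
|sun   a  yellow|
|display     for|
|segment    book|
|run  oats plane|
|warm    support|
|ocean I sky top|
|rice           |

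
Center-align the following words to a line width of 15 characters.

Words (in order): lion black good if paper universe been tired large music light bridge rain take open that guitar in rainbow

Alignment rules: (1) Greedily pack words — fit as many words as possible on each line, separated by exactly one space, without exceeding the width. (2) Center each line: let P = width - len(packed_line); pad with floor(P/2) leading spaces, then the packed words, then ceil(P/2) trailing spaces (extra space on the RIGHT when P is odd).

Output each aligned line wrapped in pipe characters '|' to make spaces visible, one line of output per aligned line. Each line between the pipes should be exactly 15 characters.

Answer: |lion black good|
|   if paper    |
| universe been |
|  tired large  |
|  music light  |
|  bridge rain  |
|take open that |
|   guitar in   |
|    rainbow    |

Derivation:
Line 1: ['lion', 'black', 'good'] (min_width=15, slack=0)
Line 2: ['if', 'paper'] (min_width=8, slack=7)
Line 3: ['universe', 'been'] (min_width=13, slack=2)
Line 4: ['tired', 'large'] (min_width=11, slack=4)
Line 5: ['music', 'light'] (min_width=11, slack=4)
Line 6: ['bridge', 'rain'] (min_width=11, slack=4)
Line 7: ['take', 'open', 'that'] (min_width=14, slack=1)
Line 8: ['guitar', 'in'] (min_width=9, slack=6)
Line 9: ['rainbow'] (min_width=7, slack=8)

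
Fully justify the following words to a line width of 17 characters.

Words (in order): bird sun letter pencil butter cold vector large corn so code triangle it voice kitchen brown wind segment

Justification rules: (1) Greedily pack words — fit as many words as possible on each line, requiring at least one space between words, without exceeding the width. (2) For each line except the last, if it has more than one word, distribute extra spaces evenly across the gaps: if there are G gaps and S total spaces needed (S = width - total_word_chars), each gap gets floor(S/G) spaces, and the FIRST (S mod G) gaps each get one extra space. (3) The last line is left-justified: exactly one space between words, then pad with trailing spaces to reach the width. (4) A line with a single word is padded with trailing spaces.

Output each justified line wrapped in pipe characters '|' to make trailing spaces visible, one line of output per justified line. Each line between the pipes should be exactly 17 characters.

Line 1: ['bird', 'sun', 'letter'] (min_width=15, slack=2)
Line 2: ['pencil', 'butter'] (min_width=13, slack=4)
Line 3: ['cold', 'vector', 'large'] (min_width=17, slack=0)
Line 4: ['corn', 'so', 'code'] (min_width=12, slack=5)
Line 5: ['triangle', 'it', 'voice'] (min_width=17, slack=0)
Line 6: ['kitchen', 'brown'] (min_width=13, slack=4)
Line 7: ['wind', 'segment'] (min_width=12, slack=5)

Answer: |bird  sun  letter|
|pencil     butter|
|cold vector large|
|corn    so   code|
|triangle it voice|
|kitchen     brown|
|wind segment     |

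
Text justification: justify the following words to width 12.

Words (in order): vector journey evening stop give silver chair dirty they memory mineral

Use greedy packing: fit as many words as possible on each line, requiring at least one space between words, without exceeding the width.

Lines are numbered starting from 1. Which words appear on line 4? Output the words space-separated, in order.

Line 1: ['vector'] (min_width=6, slack=6)
Line 2: ['journey'] (min_width=7, slack=5)
Line 3: ['evening', 'stop'] (min_width=12, slack=0)
Line 4: ['give', 'silver'] (min_width=11, slack=1)
Line 5: ['chair', 'dirty'] (min_width=11, slack=1)
Line 6: ['they', 'memory'] (min_width=11, slack=1)
Line 7: ['mineral'] (min_width=7, slack=5)

Answer: give silver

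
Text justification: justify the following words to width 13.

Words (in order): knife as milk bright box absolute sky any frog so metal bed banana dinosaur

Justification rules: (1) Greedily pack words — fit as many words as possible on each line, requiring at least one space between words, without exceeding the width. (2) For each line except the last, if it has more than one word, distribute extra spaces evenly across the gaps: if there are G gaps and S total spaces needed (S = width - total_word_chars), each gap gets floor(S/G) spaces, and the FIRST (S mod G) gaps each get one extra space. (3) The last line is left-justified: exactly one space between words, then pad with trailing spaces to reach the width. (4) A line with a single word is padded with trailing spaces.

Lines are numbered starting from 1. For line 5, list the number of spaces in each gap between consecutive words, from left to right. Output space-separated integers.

Line 1: ['knife', 'as', 'milk'] (min_width=13, slack=0)
Line 2: ['bright', 'box'] (min_width=10, slack=3)
Line 3: ['absolute', 'sky'] (min_width=12, slack=1)
Line 4: ['any', 'frog', 'so'] (min_width=11, slack=2)
Line 5: ['metal', 'bed'] (min_width=9, slack=4)
Line 6: ['banana'] (min_width=6, slack=7)
Line 7: ['dinosaur'] (min_width=8, slack=5)

Answer: 5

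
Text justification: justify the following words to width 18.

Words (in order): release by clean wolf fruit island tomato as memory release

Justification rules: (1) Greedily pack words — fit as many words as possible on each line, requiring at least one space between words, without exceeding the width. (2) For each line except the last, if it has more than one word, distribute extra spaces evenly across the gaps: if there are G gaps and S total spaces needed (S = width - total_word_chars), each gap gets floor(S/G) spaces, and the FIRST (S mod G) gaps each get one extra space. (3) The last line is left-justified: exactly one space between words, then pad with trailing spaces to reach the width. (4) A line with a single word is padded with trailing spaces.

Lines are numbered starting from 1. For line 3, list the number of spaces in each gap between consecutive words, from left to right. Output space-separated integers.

Line 1: ['release', 'by', 'clean'] (min_width=16, slack=2)
Line 2: ['wolf', 'fruit', 'island'] (min_width=17, slack=1)
Line 3: ['tomato', 'as', 'memory'] (min_width=16, slack=2)
Line 4: ['release'] (min_width=7, slack=11)

Answer: 2 2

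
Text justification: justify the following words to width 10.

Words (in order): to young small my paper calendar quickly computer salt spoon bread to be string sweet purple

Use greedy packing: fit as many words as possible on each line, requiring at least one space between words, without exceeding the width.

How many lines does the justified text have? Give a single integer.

Line 1: ['to', 'young'] (min_width=8, slack=2)
Line 2: ['small', 'my'] (min_width=8, slack=2)
Line 3: ['paper'] (min_width=5, slack=5)
Line 4: ['calendar'] (min_width=8, slack=2)
Line 5: ['quickly'] (min_width=7, slack=3)
Line 6: ['computer'] (min_width=8, slack=2)
Line 7: ['salt', 'spoon'] (min_width=10, slack=0)
Line 8: ['bread', 'to'] (min_width=8, slack=2)
Line 9: ['be', 'string'] (min_width=9, slack=1)
Line 10: ['sweet'] (min_width=5, slack=5)
Line 11: ['purple'] (min_width=6, slack=4)
Total lines: 11

Answer: 11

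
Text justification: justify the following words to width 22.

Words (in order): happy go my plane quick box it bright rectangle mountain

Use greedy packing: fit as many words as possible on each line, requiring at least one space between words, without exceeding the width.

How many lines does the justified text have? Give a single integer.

Line 1: ['happy', 'go', 'my', 'plane'] (min_width=17, slack=5)
Line 2: ['quick', 'box', 'it', 'bright'] (min_width=19, slack=3)
Line 3: ['rectangle', 'mountain'] (min_width=18, slack=4)
Total lines: 3

Answer: 3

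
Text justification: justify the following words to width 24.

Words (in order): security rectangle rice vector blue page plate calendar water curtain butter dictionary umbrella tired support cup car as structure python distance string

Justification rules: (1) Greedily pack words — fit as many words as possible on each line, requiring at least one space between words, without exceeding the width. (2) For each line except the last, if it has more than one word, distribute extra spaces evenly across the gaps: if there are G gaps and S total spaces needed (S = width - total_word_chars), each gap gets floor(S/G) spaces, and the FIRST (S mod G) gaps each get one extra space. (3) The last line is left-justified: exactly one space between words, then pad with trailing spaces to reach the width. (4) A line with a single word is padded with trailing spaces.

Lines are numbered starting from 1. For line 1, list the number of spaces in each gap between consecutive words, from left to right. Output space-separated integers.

Answer: 2 1

Derivation:
Line 1: ['security', 'rectangle', 'rice'] (min_width=23, slack=1)
Line 2: ['vector', 'blue', 'page', 'plate'] (min_width=22, slack=2)
Line 3: ['calendar', 'water', 'curtain'] (min_width=22, slack=2)
Line 4: ['butter', 'dictionary'] (min_width=17, slack=7)
Line 5: ['umbrella', 'tired', 'support'] (min_width=22, slack=2)
Line 6: ['cup', 'car', 'as', 'structure'] (min_width=20, slack=4)
Line 7: ['python', 'distance', 'string'] (min_width=22, slack=2)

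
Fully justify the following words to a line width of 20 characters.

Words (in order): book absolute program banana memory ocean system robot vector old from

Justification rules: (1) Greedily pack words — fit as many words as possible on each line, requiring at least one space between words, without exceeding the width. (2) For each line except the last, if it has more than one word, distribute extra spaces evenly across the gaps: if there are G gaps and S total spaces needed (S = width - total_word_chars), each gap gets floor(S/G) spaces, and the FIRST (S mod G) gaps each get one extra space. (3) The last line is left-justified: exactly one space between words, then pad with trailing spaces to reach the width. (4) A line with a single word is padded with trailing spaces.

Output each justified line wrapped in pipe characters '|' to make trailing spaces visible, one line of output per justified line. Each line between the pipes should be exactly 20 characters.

Answer: |book        absolute|
|program       banana|
|memory  ocean system|
|robot   vector   old|
|from                |

Derivation:
Line 1: ['book', 'absolute'] (min_width=13, slack=7)
Line 2: ['program', 'banana'] (min_width=14, slack=6)
Line 3: ['memory', 'ocean', 'system'] (min_width=19, slack=1)
Line 4: ['robot', 'vector', 'old'] (min_width=16, slack=4)
Line 5: ['from'] (min_width=4, slack=16)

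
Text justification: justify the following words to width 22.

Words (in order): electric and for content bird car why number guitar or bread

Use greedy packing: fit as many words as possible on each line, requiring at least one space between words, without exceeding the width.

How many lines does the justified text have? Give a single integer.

Answer: 3

Derivation:
Line 1: ['electric', 'and', 'for'] (min_width=16, slack=6)
Line 2: ['content', 'bird', 'car', 'why'] (min_width=20, slack=2)
Line 3: ['number', 'guitar', 'or', 'bread'] (min_width=22, slack=0)
Total lines: 3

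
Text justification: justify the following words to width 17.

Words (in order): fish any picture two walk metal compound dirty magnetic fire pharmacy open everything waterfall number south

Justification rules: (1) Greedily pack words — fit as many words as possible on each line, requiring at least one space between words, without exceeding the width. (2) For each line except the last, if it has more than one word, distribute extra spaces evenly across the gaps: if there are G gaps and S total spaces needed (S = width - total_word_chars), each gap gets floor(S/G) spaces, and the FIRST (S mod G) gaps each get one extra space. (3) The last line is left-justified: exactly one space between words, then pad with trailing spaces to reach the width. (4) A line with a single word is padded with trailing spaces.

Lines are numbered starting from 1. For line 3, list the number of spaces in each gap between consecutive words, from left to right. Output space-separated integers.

Line 1: ['fish', 'any', 'picture'] (min_width=16, slack=1)
Line 2: ['two', 'walk', 'metal'] (min_width=14, slack=3)
Line 3: ['compound', 'dirty'] (min_width=14, slack=3)
Line 4: ['magnetic', 'fire'] (min_width=13, slack=4)
Line 5: ['pharmacy', 'open'] (min_width=13, slack=4)
Line 6: ['everything'] (min_width=10, slack=7)
Line 7: ['waterfall', 'number'] (min_width=16, slack=1)
Line 8: ['south'] (min_width=5, slack=12)

Answer: 4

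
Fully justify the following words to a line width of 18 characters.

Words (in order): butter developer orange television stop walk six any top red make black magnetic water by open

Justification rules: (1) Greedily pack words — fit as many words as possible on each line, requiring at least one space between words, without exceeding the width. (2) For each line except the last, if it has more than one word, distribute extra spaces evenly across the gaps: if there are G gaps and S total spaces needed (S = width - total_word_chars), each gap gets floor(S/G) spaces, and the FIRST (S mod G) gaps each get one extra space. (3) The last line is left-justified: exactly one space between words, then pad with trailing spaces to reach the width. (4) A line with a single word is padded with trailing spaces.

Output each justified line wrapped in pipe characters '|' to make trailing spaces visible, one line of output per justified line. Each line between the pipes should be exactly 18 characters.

Answer: |butter   developer|
|orange  television|
|stop  walk six any|
|top red make black|
|magnetic  water by|
|open              |

Derivation:
Line 1: ['butter', 'developer'] (min_width=16, slack=2)
Line 2: ['orange', 'television'] (min_width=17, slack=1)
Line 3: ['stop', 'walk', 'six', 'any'] (min_width=17, slack=1)
Line 4: ['top', 'red', 'make', 'black'] (min_width=18, slack=0)
Line 5: ['magnetic', 'water', 'by'] (min_width=17, slack=1)
Line 6: ['open'] (min_width=4, slack=14)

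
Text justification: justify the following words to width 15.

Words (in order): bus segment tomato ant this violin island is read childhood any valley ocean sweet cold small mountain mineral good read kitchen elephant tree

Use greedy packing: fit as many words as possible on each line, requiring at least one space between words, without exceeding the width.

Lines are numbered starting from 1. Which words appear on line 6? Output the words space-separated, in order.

Line 1: ['bus', 'segment'] (min_width=11, slack=4)
Line 2: ['tomato', 'ant', 'this'] (min_width=15, slack=0)
Line 3: ['violin', 'island'] (min_width=13, slack=2)
Line 4: ['is', 'read'] (min_width=7, slack=8)
Line 5: ['childhood', 'any'] (min_width=13, slack=2)
Line 6: ['valley', 'ocean'] (min_width=12, slack=3)
Line 7: ['sweet', 'cold'] (min_width=10, slack=5)
Line 8: ['small', 'mountain'] (min_width=14, slack=1)
Line 9: ['mineral', 'good'] (min_width=12, slack=3)
Line 10: ['read', 'kitchen'] (min_width=12, slack=3)
Line 11: ['elephant', 'tree'] (min_width=13, slack=2)

Answer: valley ocean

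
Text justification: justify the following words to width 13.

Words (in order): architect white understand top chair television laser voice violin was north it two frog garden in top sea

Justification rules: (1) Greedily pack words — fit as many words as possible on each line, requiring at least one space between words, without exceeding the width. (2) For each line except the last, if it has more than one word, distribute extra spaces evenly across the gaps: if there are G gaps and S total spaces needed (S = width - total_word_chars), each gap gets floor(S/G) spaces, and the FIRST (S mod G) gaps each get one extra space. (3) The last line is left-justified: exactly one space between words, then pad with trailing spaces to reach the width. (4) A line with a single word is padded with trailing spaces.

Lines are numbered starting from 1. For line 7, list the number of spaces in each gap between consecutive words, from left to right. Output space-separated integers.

Answer: 4

Derivation:
Line 1: ['architect'] (min_width=9, slack=4)
Line 2: ['white'] (min_width=5, slack=8)
Line 3: ['understand'] (min_width=10, slack=3)
Line 4: ['top', 'chair'] (min_width=9, slack=4)
Line 5: ['television'] (min_width=10, slack=3)
Line 6: ['laser', 'voice'] (min_width=11, slack=2)
Line 7: ['violin', 'was'] (min_width=10, slack=3)
Line 8: ['north', 'it', 'two'] (min_width=12, slack=1)
Line 9: ['frog', 'garden'] (min_width=11, slack=2)
Line 10: ['in', 'top', 'sea'] (min_width=10, slack=3)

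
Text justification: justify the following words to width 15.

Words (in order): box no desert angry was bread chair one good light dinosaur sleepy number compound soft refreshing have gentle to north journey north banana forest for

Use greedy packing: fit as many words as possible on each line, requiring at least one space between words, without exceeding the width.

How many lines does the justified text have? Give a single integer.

Line 1: ['box', 'no', 'desert'] (min_width=13, slack=2)
Line 2: ['angry', 'was', 'bread'] (min_width=15, slack=0)
Line 3: ['chair', 'one', 'good'] (min_width=14, slack=1)
Line 4: ['light', 'dinosaur'] (min_width=14, slack=1)
Line 5: ['sleepy', 'number'] (min_width=13, slack=2)
Line 6: ['compound', 'soft'] (min_width=13, slack=2)
Line 7: ['refreshing', 'have'] (min_width=15, slack=0)
Line 8: ['gentle', 'to', 'north'] (min_width=15, slack=0)
Line 9: ['journey', 'north'] (min_width=13, slack=2)
Line 10: ['banana', 'forest'] (min_width=13, slack=2)
Line 11: ['for'] (min_width=3, slack=12)
Total lines: 11

Answer: 11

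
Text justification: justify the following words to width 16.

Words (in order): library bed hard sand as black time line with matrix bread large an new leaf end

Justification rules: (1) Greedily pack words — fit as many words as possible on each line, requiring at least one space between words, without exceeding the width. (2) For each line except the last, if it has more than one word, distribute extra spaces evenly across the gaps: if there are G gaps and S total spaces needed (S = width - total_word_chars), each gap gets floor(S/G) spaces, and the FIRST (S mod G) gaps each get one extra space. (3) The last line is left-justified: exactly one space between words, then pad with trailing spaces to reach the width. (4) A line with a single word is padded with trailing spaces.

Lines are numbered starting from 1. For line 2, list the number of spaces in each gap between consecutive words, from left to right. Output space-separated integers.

Line 1: ['library', 'bed', 'hard'] (min_width=16, slack=0)
Line 2: ['sand', 'as', 'black'] (min_width=13, slack=3)
Line 3: ['time', 'line', 'with'] (min_width=14, slack=2)
Line 4: ['matrix', 'bread'] (min_width=12, slack=4)
Line 5: ['large', 'an', 'new'] (min_width=12, slack=4)
Line 6: ['leaf', 'end'] (min_width=8, slack=8)

Answer: 3 2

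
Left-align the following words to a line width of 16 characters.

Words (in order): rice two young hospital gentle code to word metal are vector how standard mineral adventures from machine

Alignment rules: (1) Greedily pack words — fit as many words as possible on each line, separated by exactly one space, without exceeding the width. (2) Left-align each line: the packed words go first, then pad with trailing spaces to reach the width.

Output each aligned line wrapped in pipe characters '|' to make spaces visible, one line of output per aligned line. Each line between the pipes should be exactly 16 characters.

Line 1: ['rice', 'two', 'young'] (min_width=14, slack=2)
Line 2: ['hospital', 'gentle'] (min_width=15, slack=1)
Line 3: ['code', 'to', 'word'] (min_width=12, slack=4)
Line 4: ['metal', 'are', 'vector'] (min_width=16, slack=0)
Line 5: ['how', 'standard'] (min_width=12, slack=4)
Line 6: ['mineral'] (min_width=7, slack=9)
Line 7: ['adventures', 'from'] (min_width=15, slack=1)
Line 8: ['machine'] (min_width=7, slack=9)

Answer: |rice two young  |
|hospital gentle |
|code to word    |
|metal are vector|
|how standard    |
|mineral         |
|adventures from |
|machine         |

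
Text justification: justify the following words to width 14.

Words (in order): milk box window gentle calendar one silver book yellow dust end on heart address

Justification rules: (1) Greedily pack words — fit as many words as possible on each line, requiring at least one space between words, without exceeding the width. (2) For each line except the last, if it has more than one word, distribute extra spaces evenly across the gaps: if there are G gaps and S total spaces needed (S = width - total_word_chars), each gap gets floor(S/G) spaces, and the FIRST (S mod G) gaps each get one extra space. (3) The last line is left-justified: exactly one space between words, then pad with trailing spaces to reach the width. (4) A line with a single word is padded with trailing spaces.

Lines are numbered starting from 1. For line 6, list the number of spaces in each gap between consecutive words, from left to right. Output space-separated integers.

Answer: 2 2

Derivation:
Line 1: ['milk', 'box'] (min_width=8, slack=6)
Line 2: ['window', 'gentle'] (min_width=13, slack=1)
Line 3: ['calendar', 'one'] (min_width=12, slack=2)
Line 4: ['silver', 'book'] (min_width=11, slack=3)
Line 5: ['yellow', 'dust'] (min_width=11, slack=3)
Line 6: ['end', 'on', 'heart'] (min_width=12, slack=2)
Line 7: ['address'] (min_width=7, slack=7)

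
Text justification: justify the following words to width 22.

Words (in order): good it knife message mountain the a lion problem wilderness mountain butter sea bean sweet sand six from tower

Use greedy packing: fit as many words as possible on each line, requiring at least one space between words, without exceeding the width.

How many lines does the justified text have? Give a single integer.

Line 1: ['good', 'it', 'knife', 'message'] (min_width=21, slack=1)
Line 2: ['mountain', 'the', 'a', 'lion'] (min_width=19, slack=3)
Line 3: ['problem', 'wilderness'] (min_width=18, slack=4)
Line 4: ['mountain', 'butter', 'sea'] (min_width=19, slack=3)
Line 5: ['bean', 'sweet', 'sand', 'six'] (min_width=19, slack=3)
Line 6: ['from', 'tower'] (min_width=10, slack=12)
Total lines: 6

Answer: 6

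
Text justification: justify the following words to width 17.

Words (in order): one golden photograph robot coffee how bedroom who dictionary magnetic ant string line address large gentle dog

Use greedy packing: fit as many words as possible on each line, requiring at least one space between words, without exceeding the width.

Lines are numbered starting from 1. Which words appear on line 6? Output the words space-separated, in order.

Answer: magnetic ant

Derivation:
Line 1: ['one', 'golden'] (min_width=10, slack=7)
Line 2: ['photograph', 'robot'] (min_width=16, slack=1)
Line 3: ['coffee', 'how'] (min_width=10, slack=7)
Line 4: ['bedroom', 'who'] (min_width=11, slack=6)
Line 5: ['dictionary'] (min_width=10, slack=7)
Line 6: ['magnetic', 'ant'] (min_width=12, slack=5)
Line 7: ['string', 'line'] (min_width=11, slack=6)
Line 8: ['address', 'large'] (min_width=13, slack=4)
Line 9: ['gentle', 'dog'] (min_width=10, slack=7)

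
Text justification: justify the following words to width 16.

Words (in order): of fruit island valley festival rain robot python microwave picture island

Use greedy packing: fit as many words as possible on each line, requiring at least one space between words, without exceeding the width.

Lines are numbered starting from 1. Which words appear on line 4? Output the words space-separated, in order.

Answer: python microwave

Derivation:
Line 1: ['of', 'fruit', 'island'] (min_width=15, slack=1)
Line 2: ['valley', 'festival'] (min_width=15, slack=1)
Line 3: ['rain', 'robot'] (min_width=10, slack=6)
Line 4: ['python', 'microwave'] (min_width=16, slack=0)
Line 5: ['picture', 'island'] (min_width=14, slack=2)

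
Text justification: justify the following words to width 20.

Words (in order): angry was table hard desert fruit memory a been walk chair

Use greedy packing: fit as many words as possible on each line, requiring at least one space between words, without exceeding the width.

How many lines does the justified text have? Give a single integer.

Line 1: ['angry', 'was', 'table', 'hard'] (min_width=20, slack=0)
Line 2: ['desert', 'fruit', 'memory'] (min_width=19, slack=1)
Line 3: ['a', 'been', 'walk', 'chair'] (min_width=17, slack=3)
Total lines: 3

Answer: 3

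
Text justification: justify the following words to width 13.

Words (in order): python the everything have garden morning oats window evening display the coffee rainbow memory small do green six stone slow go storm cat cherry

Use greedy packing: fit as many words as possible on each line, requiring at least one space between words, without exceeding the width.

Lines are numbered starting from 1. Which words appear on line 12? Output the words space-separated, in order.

Line 1: ['python', 'the'] (min_width=10, slack=3)
Line 2: ['everything'] (min_width=10, slack=3)
Line 3: ['have', 'garden'] (min_width=11, slack=2)
Line 4: ['morning', 'oats'] (min_width=12, slack=1)
Line 5: ['window'] (min_width=6, slack=7)
Line 6: ['evening'] (min_width=7, slack=6)
Line 7: ['display', 'the'] (min_width=11, slack=2)
Line 8: ['coffee'] (min_width=6, slack=7)
Line 9: ['rainbow'] (min_width=7, slack=6)
Line 10: ['memory', 'small'] (min_width=12, slack=1)
Line 11: ['do', 'green', 'six'] (min_width=12, slack=1)
Line 12: ['stone', 'slow', 'go'] (min_width=13, slack=0)
Line 13: ['storm', 'cat'] (min_width=9, slack=4)
Line 14: ['cherry'] (min_width=6, slack=7)

Answer: stone slow go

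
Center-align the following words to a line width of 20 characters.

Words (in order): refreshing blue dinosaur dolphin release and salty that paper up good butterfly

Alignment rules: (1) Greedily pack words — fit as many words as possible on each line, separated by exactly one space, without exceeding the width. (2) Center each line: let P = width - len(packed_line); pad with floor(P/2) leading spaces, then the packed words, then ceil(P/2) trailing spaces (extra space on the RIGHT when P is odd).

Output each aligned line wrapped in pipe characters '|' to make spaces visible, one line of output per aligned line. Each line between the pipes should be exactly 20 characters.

Answer: |  refreshing blue   |
|  dinosaur dolphin  |
| release and salty  |
| that paper up good |
|     butterfly      |

Derivation:
Line 1: ['refreshing', 'blue'] (min_width=15, slack=5)
Line 2: ['dinosaur', 'dolphin'] (min_width=16, slack=4)
Line 3: ['release', 'and', 'salty'] (min_width=17, slack=3)
Line 4: ['that', 'paper', 'up', 'good'] (min_width=18, slack=2)
Line 5: ['butterfly'] (min_width=9, slack=11)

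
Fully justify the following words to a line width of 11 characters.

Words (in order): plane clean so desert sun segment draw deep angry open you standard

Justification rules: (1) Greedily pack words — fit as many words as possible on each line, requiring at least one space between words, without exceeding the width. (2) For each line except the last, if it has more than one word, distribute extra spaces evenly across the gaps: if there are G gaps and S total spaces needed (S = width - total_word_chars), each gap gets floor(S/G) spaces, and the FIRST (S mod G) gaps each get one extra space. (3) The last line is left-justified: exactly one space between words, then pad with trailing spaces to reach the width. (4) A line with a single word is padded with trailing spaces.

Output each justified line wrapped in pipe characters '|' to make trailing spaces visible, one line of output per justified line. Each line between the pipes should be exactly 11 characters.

Answer: |plane clean|
|so   desert|
|sun segment|
|draw   deep|
|angry  open|
|you        |
|standard   |

Derivation:
Line 1: ['plane', 'clean'] (min_width=11, slack=0)
Line 2: ['so', 'desert'] (min_width=9, slack=2)
Line 3: ['sun', 'segment'] (min_width=11, slack=0)
Line 4: ['draw', 'deep'] (min_width=9, slack=2)
Line 5: ['angry', 'open'] (min_width=10, slack=1)
Line 6: ['you'] (min_width=3, slack=8)
Line 7: ['standard'] (min_width=8, slack=3)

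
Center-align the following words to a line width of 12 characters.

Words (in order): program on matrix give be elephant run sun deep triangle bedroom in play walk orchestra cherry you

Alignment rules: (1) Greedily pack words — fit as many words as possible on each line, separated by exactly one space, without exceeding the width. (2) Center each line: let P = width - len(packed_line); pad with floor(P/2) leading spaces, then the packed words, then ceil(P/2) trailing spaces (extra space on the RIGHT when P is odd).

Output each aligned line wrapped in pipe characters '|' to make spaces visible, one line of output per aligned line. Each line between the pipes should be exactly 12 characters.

Answer: | program on |
|matrix give |
|be elephant |
|run sun deep|
|  triangle  |
| bedroom in |
| play walk  |
| orchestra  |
| cherry you |

Derivation:
Line 1: ['program', 'on'] (min_width=10, slack=2)
Line 2: ['matrix', 'give'] (min_width=11, slack=1)
Line 3: ['be', 'elephant'] (min_width=11, slack=1)
Line 4: ['run', 'sun', 'deep'] (min_width=12, slack=0)
Line 5: ['triangle'] (min_width=8, slack=4)
Line 6: ['bedroom', 'in'] (min_width=10, slack=2)
Line 7: ['play', 'walk'] (min_width=9, slack=3)
Line 8: ['orchestra'] (min_width=9, slack=3)
Line 9: ['cherry', 'you'] (min_width=10, slack=2)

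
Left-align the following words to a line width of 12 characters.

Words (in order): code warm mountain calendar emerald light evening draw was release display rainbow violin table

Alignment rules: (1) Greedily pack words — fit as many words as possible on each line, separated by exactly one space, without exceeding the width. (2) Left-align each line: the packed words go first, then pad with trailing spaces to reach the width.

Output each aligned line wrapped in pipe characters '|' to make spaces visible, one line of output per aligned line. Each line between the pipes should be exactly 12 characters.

Answer: |code warm   |
|mountain    |
|calendar    |
|emerald     |
|light       |
|evening draw|
|was release |
|display     |
|rainbow     |
|violin table|

Derivation:
Line 1: ['code', 'warm'] (min_width=9, slack=3)
Line 2: ['mountain'] (min_width=8, slack=4)
Line 3: ['calendar'] (min_width=8, slack=4)
Line 4: ['emerald'] (min_width=7, slack=5)
Line 5: ['light'] (min_width=5, slack=7)
Line 6: ['evening', 'draw'] (min_width=12, slack=0)
Line 7: ['was', 'release'] (min_width=11, slack=1)
Line 8: ['display'] (min_width=7, slack=5)
Line 9: ['rainbow'] (min_width=7, slack=5)
Line 10: ['violin', 'table'] (min_width=12, slack=0)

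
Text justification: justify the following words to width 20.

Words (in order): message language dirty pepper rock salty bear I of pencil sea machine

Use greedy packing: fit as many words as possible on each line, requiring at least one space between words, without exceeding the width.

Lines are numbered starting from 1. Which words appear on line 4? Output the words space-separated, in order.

Answer: pencil sea machine

Derivation:
Line 1: ['message', 'language'] (min_width=16, slack=4)
Line 2: ['dirty', 'pepper', 'rock'] (min_width=17, slack=3)
Line 3: ['salty', 'bear', 'I', 'of'] (min_width=15, slack=5)
Line 4: ['pencil', 'sea', 'machine'] (min_width=18, slack=2)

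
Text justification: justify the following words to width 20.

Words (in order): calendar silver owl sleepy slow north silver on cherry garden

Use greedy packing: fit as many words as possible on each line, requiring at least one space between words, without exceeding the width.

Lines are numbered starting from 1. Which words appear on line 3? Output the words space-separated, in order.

Answer: silver on cherry

Derivation:
Line 1: ['calendar', 'silver', 'owl'] (min_width=19, slack=1)
Line 2: ['sleepy', 'slow', 'north'] (min_width=17, slack=3)
Line 3: ['silver', 'on', 'cherry'] (min_width=16, slack=4)
Line 4: ['garden'] (min_width=6, slack=14)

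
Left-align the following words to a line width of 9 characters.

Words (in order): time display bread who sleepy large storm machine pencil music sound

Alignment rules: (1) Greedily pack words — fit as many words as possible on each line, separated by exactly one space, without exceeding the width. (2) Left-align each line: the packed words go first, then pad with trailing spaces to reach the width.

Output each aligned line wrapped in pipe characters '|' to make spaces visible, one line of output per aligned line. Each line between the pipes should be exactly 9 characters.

Answer: |time     |
|display  |
|bread who|
|sleepy   |
|large    |
|storm    |
|machine  |
|pencil   |
|music    |
|sound    |

Derivation:
Line 1: ['time'] (min_width=4, slack=5)
Line 2: ['display'] (min_width=7, slack=2)
Line 3: ['bread', 'who'] (min_width=9, slack=0)
Line 4: ['sleepy'] (min_width=6, slack=3)
Line 5: ['large'] (min_width=5, slack=4)
Line 6: ['storm'] (min_width=5, slack=4)
Line 7: ['machine'] (min_width=7, slack=2)
Line 8: ['pencil'] (min_width=6, slack=3)
Line 9: ['music'] (min_width=5, slack=4)
Line 10: ['sound'] (min_width=5, slack=4)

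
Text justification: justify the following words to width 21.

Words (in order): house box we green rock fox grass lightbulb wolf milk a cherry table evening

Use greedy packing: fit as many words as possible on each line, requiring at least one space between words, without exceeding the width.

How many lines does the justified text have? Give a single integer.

Line 1: ['house', 'box', 'we', 'green'] (min_width=18, slack=3)
Line 2: ['rock', 'fox', 'grass'] (min_width=14, slack=7)
Line 3: ['lightbulb', 'wolf', 'milk', 'a'] (min_width=21, slack=0)
Line 4: ['cherry', 'table', 'evening'] (min_width=20, slack=1)
Total lines: 4

Answer: 4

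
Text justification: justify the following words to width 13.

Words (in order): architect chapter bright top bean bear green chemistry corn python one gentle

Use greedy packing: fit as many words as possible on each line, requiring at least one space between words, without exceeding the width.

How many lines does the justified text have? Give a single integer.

Line 1: ['architect'] (min_width=9, slack=4)
Line 2: ['chapter'] (min_width=7, slack=6)
Line 3: ['bright', 'top'] (min_width=10, slack=3)
Line 4: ['bean', 'bear'] (min_width=9, slack=4)
Line 5: ['green'] (min_width=5, slack=8)
Line 6: ['chemistry'] (min_width=9, slack=4)
Line 7: ['corn', 'python'] (min_width=11, slack=2)
Line 8: ['one', 'gentle'] (min_width=10, slack=3)
Total lines: 8

Answer: 8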